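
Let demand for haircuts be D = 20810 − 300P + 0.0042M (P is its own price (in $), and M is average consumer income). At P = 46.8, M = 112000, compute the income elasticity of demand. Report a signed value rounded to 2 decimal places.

At the given values, D = 20810 − 300(46.8) + 0.0042(112000) = 7240.4.
∂D/∂M = 0.0042.
E = (0.0042) × (112000/7240.4) = 0.0649…

0.06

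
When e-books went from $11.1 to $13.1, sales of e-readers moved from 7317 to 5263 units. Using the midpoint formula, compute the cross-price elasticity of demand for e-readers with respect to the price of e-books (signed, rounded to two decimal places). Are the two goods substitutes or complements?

-1.98; complements

%ΔQ_{e-readers} = (5263 − 7317)/avg = -2054/6290 = -0.326550…
%ΔP_{e-books} = (13.1 − 11.1)/avg = 2/12.1 = 0.165289…
E_cross = (-2054/6290) / (2/12.1) = -1.9756…
E_cross < 0 ⇒ the goods are complements.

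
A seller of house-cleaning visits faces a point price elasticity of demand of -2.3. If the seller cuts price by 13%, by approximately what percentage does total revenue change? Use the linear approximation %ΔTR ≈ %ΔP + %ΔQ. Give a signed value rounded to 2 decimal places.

+16.90%

%ΔQ ≈ Ed × %ΔP = (-2.3) × (-13%) = +29.9000%
%ΔTR ≈ %ΔP + %ΔQ = (-13%) + (+29.9000%) = +16.9000%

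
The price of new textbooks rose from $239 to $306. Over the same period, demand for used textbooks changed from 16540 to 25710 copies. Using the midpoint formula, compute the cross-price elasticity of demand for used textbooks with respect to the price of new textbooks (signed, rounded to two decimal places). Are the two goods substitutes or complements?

1.77; substitutes

%ΔQ_{used textbooks} = (25710 − 16540)/avg = 9170/21125 = 0.434082…
%ΔP_{new textbooks} = (306 − 239)/avg = 67/272.5 = 0.245871…
E_cross = (9170/21125) / (67/272.5) = 1.7654…
E_cross > 0 ⇒ the goods are substitutes.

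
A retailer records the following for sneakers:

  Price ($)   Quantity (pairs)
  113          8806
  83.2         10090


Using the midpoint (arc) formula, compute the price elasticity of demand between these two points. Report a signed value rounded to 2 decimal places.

%ΔQ = (10090 − 8806) / [(8806 + 10090)/2] = 1284/9448 = 0.135901…
%ΔP = (83.2 − 113) / [(113 + 83.2)/2] = -29.8/98.1 = -0.303771…
Arc Ed = %ΔQ / %ΔP = (1284/9448) / (-29.8/98.1) = -0.4473…

-0.45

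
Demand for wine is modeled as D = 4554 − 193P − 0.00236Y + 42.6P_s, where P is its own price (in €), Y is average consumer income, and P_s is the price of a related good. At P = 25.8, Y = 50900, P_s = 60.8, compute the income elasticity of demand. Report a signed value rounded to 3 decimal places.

At the given values, D = 4554 − 193(25.8) − 0.00236(50900) + 42.6(60.8) = 2044.556.
∂D/∂Y = -0.00236.
E = (-0.00236) × (50900/2044.556) = -0.05875…

-0.059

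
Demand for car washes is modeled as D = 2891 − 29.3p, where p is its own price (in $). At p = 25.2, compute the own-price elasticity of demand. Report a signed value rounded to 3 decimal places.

-0.343

At the given values, D = 2891 − 29.3(25.2) = 2152.64.
∂D/∂p = −29.3.
E = (-29.3) × (25.2/2152.64) = -0.34300…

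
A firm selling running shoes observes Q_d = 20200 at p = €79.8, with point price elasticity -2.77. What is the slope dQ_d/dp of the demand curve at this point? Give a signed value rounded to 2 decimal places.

Ed = (dQ_d/dp)·(p/Q_d) ⇒ dQ_d/dp = Ed·Q_d/p = (-2.77)·20200/79.8 = -701.1779…

-701.18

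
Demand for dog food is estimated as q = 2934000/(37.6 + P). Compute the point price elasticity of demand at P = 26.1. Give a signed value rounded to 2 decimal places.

-0.41

dq/dP = −2934000/(37.6 + P)² = -723.072. At P = 26.1, q = 46059.7.
Ed = (dq/dP)·(P/q) = (-723.072) × (26.1/46059.7) = -0.4097…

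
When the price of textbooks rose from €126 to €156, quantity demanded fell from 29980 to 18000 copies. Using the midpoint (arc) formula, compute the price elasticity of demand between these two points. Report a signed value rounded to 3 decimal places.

-2.347

%ΔQ = (18000 − 29980) / [(29980 + 18000)/2] = -11980/23990 = -0.499374…
%ΔP = (156 − 126) / [(126 + 156)/2] = 30/141 = 0.212765…
Arc Ed = %ΔQ / %ΔP = (-11980/23990) / (30/141) = -2.34706…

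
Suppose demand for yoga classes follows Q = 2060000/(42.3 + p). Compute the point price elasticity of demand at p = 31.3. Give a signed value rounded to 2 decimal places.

-0.43

dQ/dp = −2060000/(42.3 + p)² = -380.287. At p = 31.3, Q = 27989.1.
Ed = (dQ/dp)·(p/Q) = (-380.287) × (31.3/27989.1) = -0.4252…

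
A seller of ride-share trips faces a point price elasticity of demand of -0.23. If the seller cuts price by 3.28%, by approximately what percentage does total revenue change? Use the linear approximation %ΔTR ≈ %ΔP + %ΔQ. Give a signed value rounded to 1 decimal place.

-2.5%

%ΔQ ≈ Ed × %ΔP = (-0.23) × (-3.28%) = +0.7544%
%ΔTR ≈ %ΔP + %ΔQ = (-3.28%) + (+0.7544%) = -2.5256%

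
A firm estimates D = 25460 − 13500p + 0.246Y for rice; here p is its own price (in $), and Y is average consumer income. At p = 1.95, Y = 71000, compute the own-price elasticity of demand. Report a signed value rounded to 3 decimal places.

-1.586

At the given values, D = 25460 − 13500(1.95) + 0.246(71000) = 16601.
∂D/∂p = −13500.
E = (-13500) × (1.95/16601) = -1.58574…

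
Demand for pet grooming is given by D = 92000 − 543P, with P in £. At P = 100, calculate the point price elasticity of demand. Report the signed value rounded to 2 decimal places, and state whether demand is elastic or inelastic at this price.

dD/dP = −543. At P = 100, D = 92000 − 543(100) = 37700.
Ed = (dD/dP)·(P/D) = −543 × (100/37700) = -1.4403…
|Ed| = 1.44 > 1, so demand is elastic.

-1.44; elastic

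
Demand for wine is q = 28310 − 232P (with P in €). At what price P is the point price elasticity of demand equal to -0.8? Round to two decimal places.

Ed = −232P/(28310 − 232P). Set this equal to -0.8:
232P = 0.8·(28310 − 232P) ⇒ 232P(1 + 0.8) = 0.8·28310
P = 0.8·28310 / (232·1.8) = 54.2337…

54.23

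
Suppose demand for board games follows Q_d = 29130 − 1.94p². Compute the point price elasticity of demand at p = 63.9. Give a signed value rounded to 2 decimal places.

-0.75

dQ_d/dp = −2·1.94·p = -247.932. At p = 63.9, Q_d = 21208.5726.
Ed = (dQ_d/dp)·(p/Q_d) = (-247.932) × (63.9/21208.5726) = -0.7470…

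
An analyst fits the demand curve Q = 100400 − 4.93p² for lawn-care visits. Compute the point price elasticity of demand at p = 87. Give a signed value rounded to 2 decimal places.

-1.18

dQ/dp = −2·4.93·p = -857.82. At p = 87, Q = 63084.83.
Ed = (dQ/dp)·(p/Q) = (-857.82) × (87/63084.83) = -1.1830…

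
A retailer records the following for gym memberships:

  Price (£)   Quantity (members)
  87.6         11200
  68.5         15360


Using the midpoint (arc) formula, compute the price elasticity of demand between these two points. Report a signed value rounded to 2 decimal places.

%ΔQ = (15360 − 11200) / [(11200 + 15360)/2] = 4160/13280 = 0.313253…
%ΔP = (68.5 − 87.6) / [(87.6 + 68.5)/2] = -19.1/78.05 = -0.244714…
Arc Ed = %ΔQ / %ΔP = (4160/13280) / (-19.1/78.05) = -1.2800…

-1.28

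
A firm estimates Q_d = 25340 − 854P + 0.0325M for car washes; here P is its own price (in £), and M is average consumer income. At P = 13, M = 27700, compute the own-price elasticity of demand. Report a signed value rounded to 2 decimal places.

At the given values, Q_d = 25340 − 854(13) + 0.0325(27700) = 15138.25.
∂Q_d/∂P = −854.
E = (-854) × (13/15138.25) = -0.7333…

-0.73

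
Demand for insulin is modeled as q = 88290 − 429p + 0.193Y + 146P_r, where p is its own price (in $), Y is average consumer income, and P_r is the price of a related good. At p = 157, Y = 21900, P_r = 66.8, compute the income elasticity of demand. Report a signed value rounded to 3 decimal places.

At the given values, q = 88290 − 429(157) + 0.193(21900) + 146(66.8) = 34916.5.
∂q/∂Y = 0.193.
E = (0.193) × (21900/34916.5) = 0.12105…

0.121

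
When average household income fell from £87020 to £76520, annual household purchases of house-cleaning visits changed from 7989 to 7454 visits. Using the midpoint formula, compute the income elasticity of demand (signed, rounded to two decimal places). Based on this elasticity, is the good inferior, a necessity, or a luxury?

%ΔQ = (7454 − 7989)/[( 7989 + 7454)/2] = -535/7721.5 = -0.069287…
%ΔIncome = (76520 − 87020)/[( 87020 + 76520)/2] = -10500/81770 = -0.128408…
E_income = (-535/7721.5) / (-10500/81770) = 0.5395…
0 < E_income < 1 ⇒ normal good, necessity.

0.54; necessity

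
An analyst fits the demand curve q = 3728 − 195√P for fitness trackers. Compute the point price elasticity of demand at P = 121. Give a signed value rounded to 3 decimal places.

dq/dP = −195/(2√P) = -8.86364. At P = 121, q = 1583.
Ed = (dq/dP)·(P/q) = (-8.86364) × (121/1583) = -0.67751…

-0.678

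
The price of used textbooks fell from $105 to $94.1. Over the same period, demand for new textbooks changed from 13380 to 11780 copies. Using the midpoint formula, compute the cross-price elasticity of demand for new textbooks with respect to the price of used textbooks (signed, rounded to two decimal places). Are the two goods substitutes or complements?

1.16; substitutes

%ΔQ_{new textbooks} = (11780 − 13380)/avg = -1600/12580 = -0.127186…
%ΔP_{used textbooks} = (94.1 − 105)/avg = -10.9/99.55 = -0.109492…
E_cross = (-1600/12580) / (-10.9/99.55) = 1.1615…
E_cross > 0 ⇒ the goods are substitutes.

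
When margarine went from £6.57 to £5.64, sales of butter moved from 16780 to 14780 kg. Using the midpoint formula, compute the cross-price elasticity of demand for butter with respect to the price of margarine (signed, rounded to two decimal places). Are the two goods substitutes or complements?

0.83; substitutes

%ΔQ_{butter} = (14780 − 16780)/avg = -2000/15780 = -0.126742…
%ΔP_{margarine} = (5.64 − 6.57)/avg = -0.93/6.105 = -0.152334…
E_cross = (-2000/15780) / (-0.93/6.105) = 0.8320…
E_cross > 0 ⇒ the goods are substitutes.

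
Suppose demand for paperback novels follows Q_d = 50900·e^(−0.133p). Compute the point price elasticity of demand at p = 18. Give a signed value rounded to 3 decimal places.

-2.394

dQ_d/dp = −0.133·Q_d = -617.829. At p = 18, Q_d = 4645.33.
Ed = (dQ_d/dp)·(p/Q_d) = (-617.829) × (18/4645.33) = -2.394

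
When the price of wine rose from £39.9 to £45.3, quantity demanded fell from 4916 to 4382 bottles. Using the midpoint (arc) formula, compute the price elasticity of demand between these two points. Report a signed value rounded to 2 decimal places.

-0.91

%ΔQ = (4382 − 4916) / [(4916 + 4382)/2] = -534/4649 = -0.114863…
%ΔP = (45.3 − 39.9) / [(39.9 + 45.3)/2] = 5.4/42.6 = 0.126760…
Arc Ed = %ΔQ / %ΔP = (-534/4649) / (5.4/42.6) = -0.9061…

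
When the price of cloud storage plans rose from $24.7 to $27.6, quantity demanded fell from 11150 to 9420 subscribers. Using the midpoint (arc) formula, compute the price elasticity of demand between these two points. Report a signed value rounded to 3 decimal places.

%ΔQ = (9420 − 11150) / [(11150 + 9420)/2] = -1730/10285 = -0.168206…
%ΔP = (27.6 − 24.7) / [(24.7 + 27.6)/2] = 2.9/26.15 = 0.110898…
Arc Ed = %ΔQ / %ΔP = (-1730/10285) / (2.9/26.15) = -1.51675…

-1.517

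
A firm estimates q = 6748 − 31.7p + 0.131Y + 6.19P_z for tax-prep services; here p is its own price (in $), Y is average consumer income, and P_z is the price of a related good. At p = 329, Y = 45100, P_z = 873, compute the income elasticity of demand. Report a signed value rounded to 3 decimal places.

At the given values, q = 6748 − 31.7(329) + 0.131(45100) + 6.19(873) = 7630.67.
∂q/∂Y = 0.131.
E = (0.131) × (45100/7630.67) = 0.77425…

0.774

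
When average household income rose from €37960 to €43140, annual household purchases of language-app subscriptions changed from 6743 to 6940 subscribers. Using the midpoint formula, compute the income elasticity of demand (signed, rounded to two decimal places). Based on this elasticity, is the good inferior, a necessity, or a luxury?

0.23; necessity

%ΔQ = (6940 − 6743)/[( 6743 + 6940)/2] = 197/6841.5 = 0.028794…
%ΔIncome = (43140 − 37960)/[( 37960 + 43140)/2] = 5180/40550 = 0.127743…
E_income = (197/6841.5) / (5180/40550) = 0.2254…
0 < E_income < 1 ⇒ normal good, necessity.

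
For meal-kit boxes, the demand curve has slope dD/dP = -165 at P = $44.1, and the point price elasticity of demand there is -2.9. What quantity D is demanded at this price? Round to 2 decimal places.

2509.14

Ed = (dD/dP)·(P/D) ⇒ D = (dD/dP)·P/Ed = (-165)·44.1/(-2.9) = 2509.1379…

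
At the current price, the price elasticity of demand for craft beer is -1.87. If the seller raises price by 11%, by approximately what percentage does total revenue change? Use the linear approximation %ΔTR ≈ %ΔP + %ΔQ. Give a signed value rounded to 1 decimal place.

-9.6%

%ΔQ ≈ Ed × %ΔP = (-1.87) × (+11%) = -20.5700%
%ΔTR ≈ %ΔP + %ΔQ = (+11%) + (-20.5700%) = -9.5700%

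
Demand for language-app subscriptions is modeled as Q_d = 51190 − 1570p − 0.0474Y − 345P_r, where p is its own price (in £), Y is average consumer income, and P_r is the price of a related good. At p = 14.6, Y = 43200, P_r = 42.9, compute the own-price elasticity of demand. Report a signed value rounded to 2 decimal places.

At the given values, Q_d = 51190 − 1570(14.6) − 0.0474(43200) − 345(42.9) = 11419.82.
∂Q_d/∂p = −1570.
E = (-1570) × (14.6/11419.82) = -2.0072…

-2.01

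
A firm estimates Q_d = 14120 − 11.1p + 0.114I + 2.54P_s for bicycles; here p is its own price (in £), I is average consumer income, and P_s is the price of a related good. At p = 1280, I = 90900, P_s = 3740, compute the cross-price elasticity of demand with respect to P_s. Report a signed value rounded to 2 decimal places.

At the given values, Q_d = 14120 − 11.1(1280) + 0.114(90900) + 2.54(3740) = 19774.2.
∂Q_d/∂P_s = 2.54.
E = (2.54) × (3740/19774.2) = 0.4804…

0.48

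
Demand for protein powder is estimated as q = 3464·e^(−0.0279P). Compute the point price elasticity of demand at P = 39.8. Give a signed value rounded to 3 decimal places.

-1.110

dq/dP = −0.0279·q = -31.837. At P = 39.8, q = 1141.11.
Ed = (dq/dP)·(P/q) = (-31.837) × (39.8/1141.11) = -1.11042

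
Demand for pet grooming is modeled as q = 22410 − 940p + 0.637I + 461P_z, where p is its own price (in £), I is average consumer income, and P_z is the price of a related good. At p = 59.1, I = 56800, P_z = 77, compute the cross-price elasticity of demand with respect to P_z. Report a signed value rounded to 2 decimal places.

0.92

At the given values, q = 22410 − 940(59.1) + 0.637(56800) + 461(77) = 38534.6.
∂q/∂P_z = 461.
E = (461) × (77/38534.6) = 0.9211…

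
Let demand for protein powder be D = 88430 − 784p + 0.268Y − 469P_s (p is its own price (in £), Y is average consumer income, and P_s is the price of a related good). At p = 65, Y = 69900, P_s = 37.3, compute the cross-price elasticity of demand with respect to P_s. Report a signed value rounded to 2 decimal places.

-0.45

At the given values, D = 88430 − 784(65) + 0.268(69900) − 469(37.3) = 38709.5.
∂D/∂P_s = -469.
E = (-469) × (37.3/38709.5) = -0.4519…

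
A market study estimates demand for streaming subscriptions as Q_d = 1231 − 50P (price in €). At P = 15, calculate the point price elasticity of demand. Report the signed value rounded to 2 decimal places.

-1.56

dQ_d/dP = −50. At P = 15, Q_d = 1231 − 50(15) = 481.
Ed = (dQ_d/dP)·(P/Q_d) = −50 × (15/481) = -1.5592…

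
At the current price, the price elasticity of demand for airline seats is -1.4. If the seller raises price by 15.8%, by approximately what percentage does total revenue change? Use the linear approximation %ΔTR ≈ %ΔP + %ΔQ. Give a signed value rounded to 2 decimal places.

%ΔQ ≈ Ed × %ΔP = (-1.4) × (+15.8%) = -22.1200%
%ΔTR ≈ %ΔP + %ΔQ = (+15.8%) + (-22.1200%) = -6.3200%

-6.32%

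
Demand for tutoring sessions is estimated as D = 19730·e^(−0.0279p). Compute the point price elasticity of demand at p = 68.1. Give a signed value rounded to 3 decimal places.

dD/dp = −0.0279·D = -82.3334. At p = 68.1, D = 2951.02.
Ed = (dD/dp)·(p/D) = (-82.3334) × (68.1/2951.02) = -1.89999

-1.900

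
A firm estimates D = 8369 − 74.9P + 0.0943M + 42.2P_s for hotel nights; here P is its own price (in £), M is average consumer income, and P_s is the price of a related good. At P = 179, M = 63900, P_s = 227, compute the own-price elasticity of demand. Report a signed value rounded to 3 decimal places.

-1.269

At the given values, D = 8369 − 74.9(179) + 0.0943(63900) + 42.2(227) = 10567.07.
∂D/∂P = −74.9.
E = (-74.9) × (179/10567.07) = -1.26876…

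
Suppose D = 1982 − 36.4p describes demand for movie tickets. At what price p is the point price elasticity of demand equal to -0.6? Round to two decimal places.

Ed = −36.4p/(1982 − 36.4p). Set this equal to -0.6:
36.4p = 0.6·(1982 − 36.4p) ⇒ 36.4p(1 + 0.6) = 0.6·1982
p = 0.6·1982 / (36.4·1.6) = 20.4189…

20.42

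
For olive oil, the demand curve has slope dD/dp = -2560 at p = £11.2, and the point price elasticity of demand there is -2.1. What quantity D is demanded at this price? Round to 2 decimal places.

Ed = (dD/dp)·(p/D) ⇒ D = (dD/dp)·p/Ed = (-2560)·11.2/(-2.1) = 13653.3333…

13653.33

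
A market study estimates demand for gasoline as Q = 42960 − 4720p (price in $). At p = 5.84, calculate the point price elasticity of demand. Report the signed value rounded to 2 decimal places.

-1.79

dQ/dp = −4720. At p = 5.84, Q = 42960 − 4720(5.84) = 15395.2.
Ed = (dQ/dp)·(p/Q) = −4720 × (5.84/15395.2) = -1.7904…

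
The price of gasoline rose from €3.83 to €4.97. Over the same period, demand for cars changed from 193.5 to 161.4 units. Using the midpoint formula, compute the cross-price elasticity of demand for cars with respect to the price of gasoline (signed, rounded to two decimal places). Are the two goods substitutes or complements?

%ΔQ_{cars} = (161.4 − 193.5)/avg = -32.1/177.45 = -0.180896…
%ΔP_{gasoline} = (4.97 − 3.83)/avg = 1.14/4.4 = 0.259090…
E_cross = (-32.1/177.45) / (1.14/4.4) = -0.6981…
E_cross < 0 ⇒ the goods are complements.

-0.70; complements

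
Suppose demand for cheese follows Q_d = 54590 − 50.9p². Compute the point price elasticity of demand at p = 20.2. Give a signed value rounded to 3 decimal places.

dQ_d/dp = −2·50.9·p = -2056.36. At p = 20.2, Q_d = 33820.764.
Ed = (dQ_d/dp)·(p/Q_d) = (-2056.36) × (20.2/33820.764) = -1.22819…

-1.228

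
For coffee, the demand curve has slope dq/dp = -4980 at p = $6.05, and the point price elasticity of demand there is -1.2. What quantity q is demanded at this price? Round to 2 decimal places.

25107.50

Ed = (dq/dp)·(p/q) ⇒ q = (dq/dp)·p/Ed = (-4980)·6.05/(-1.2) = 25107.5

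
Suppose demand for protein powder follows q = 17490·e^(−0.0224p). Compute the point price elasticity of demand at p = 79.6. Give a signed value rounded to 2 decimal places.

-1.78

dq/dp = −0.0224·q = -65.8678. At p = 79.6, q = 2940.53.
Ed = (dq/dp)·(p/q) = (-65.8678) × (79.6/2940.53) = -1.7830…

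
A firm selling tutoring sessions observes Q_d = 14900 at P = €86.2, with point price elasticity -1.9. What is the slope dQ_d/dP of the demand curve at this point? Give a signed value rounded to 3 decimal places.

-328.422

Ed = (dQ_d/dP)·(P/Q_d) ⇒ dQ_d/dP = Ed·Q_d/P = (-1.9)·14900/86.2 = -328.42227…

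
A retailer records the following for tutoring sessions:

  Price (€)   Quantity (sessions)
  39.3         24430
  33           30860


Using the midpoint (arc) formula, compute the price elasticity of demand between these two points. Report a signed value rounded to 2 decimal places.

-1.33

%ΔQ = (30860 − 24430) / [(24430 + 30860)/2] = 6430/27645 = 0.232591…
%ΔP = (33 − 39.3) / [(39.3 + 33)/2] = -6.3/36.15 = -0.174273…
Arc Ed = %ΔQ / %ΔP = (6430/27645) / (-6.3/36.15) = -1.3346…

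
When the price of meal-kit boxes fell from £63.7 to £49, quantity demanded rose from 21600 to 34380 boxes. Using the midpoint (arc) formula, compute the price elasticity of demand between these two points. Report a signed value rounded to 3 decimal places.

-1.750

%ΔQ = (34380 − 21600) / [(21600 + 34380)/2] = 12780/27990 = 0.456591…
%ΔP = (49 − 63.7) / [(63.7 + 49)/2] = -14.7/56.35 = -0.260869…
Arc Ed = %ΔQ / %ΔP = (12780/27990) / (-14.7/56.35) = -1.75026…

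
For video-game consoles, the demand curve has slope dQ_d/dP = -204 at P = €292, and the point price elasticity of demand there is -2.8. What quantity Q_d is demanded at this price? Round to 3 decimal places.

21274.286

Ed = (dQ_d/dP)·(P/Q_d) ⇒ Q_d = (dQ_d/dP)·P/Ed = (-204)·292/(-2.8) = 21274.28571…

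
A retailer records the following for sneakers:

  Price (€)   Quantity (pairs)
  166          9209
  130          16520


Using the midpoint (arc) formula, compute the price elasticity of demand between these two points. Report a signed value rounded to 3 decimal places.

-2.336

%ΔQ = (16520 − 9209) / [(9209 + 16520)/2] = 7311/12864.5 = 0.568308…
%ΔP = (130 − 166) / [(166 + 130)/2] = -36/148 = -0.243243…
Arc Ed = %ΔQ / %ΔP = (7311/12864.5) / (-36/148) = -2.33637…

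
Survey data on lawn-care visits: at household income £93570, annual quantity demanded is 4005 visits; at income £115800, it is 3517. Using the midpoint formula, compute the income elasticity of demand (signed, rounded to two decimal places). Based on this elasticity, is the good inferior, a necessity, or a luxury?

%ΔQ = (3517 − 4005)/[( 4005 + 3517)/2] = -488/3761 = -0.129752…
%ΔIncome = (115800 − 93570)/[( 93570 + 115800)/2] = 22230/104685 = 0.212351…
E_income = (-488/3761) / (22230/104685) = -0.6110…
E_income < 0 ⇒ inferior good.

-0.61; inferior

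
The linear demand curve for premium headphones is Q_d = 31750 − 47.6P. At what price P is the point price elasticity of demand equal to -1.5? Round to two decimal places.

400.21

Ed = −47.6P/(31750 − 47.6P). Set this equal to -1.5:
47.6P = 1.5·(31750 − 47.6P) ⇒ 47.6P(1 + 1.5) = 1.5·31750
P = 1.5·31750 / (47.6·2.5) = 400.2100…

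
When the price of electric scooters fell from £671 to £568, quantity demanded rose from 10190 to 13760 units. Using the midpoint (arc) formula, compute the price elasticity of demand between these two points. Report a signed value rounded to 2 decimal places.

%ΔQ = (13760 − 10190) / [(10190 + 13760)/2] = 3570/11975 = 0.298121…
%ΔP = (568 − 671) / [(671 + 568)/2] = -103/619.5 = -0.166263…
Arc Ed = %ΔQ / %ΔP = (3570/11975) / (-103/619.5) = -1.7930…

-1.79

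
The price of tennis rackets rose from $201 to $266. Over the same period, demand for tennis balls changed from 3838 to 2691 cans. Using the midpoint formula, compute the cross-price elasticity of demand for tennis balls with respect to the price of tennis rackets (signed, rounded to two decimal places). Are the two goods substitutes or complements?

-1.26; complements

%ΔQ_{tennis balls} = (2691 − 3838)/avg = -1147/3264.5 = -0.351355…
%ΔP_{tennis rackets} = (266 − 201)/avg = 65/233.5 = 0.278372…
E_cross = (-1147/3264.5) / (65/233.5) = -1.2621…
E_cross < 0 ⇒ the goods are complements.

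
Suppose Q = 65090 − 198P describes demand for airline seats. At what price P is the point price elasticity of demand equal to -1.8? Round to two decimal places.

211.33

Ed = −198P/(65090 − 198P). Set this equal to -1.8:
198P = 1.8·(65090 − 198P) ⇒ 198P(1 + 1.8) = 1.8·65090
P = 1.8·65090 / (198·2.8) = 211.3311…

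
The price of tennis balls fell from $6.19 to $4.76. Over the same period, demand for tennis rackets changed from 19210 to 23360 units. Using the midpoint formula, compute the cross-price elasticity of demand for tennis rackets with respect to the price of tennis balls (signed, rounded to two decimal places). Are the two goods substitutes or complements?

-0.75; complements

%ΔQ_{tennis rackets} = (23360 − 19210)/avg = 4150/21285 = 0.194972…
%ΔP_{tennis balls} = (4.76 − 6.19)/avg = -1.43/5.475 = -0.261187…
E_cross = (4150/21285) / (-1.43/5.475) = -0.7464…
E_cross < 0 ⇒ the goods are complements.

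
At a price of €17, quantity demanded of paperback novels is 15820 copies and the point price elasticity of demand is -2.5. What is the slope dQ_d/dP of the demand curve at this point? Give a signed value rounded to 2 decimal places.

Ed = (dQ_d/dP)·(P/Q_d) ⇒ dQ_d/dP = Ed·Q_d/P = (-2.5)·15820/17 = -2326.4705…

-2326.47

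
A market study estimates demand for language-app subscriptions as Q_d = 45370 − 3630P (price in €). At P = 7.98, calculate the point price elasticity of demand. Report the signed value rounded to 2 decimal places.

dQ_d/dP = −3630. At P = 7.98, Q_d = 45370 − 3630(7.98) = 16402.6.
Ed = (dQ_d/dP)·(P/Q_d) = −3630 × (7.98/16402.6) = -1.7660…

-1.77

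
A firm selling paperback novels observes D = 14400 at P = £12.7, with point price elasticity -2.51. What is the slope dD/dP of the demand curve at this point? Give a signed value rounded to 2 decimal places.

Ed = (dD/dP)·(P/D) ⇒ dD/dP = Ed·D/P = (-2.51)·14400/12.7 = -2845.9842…

-2845.98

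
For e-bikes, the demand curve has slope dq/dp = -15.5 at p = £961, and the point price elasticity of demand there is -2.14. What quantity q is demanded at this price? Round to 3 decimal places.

Ed = (dq/dp)·(p/q) ⇒ q = (dq/dp)·p/Ed = (-15.5)·961/(-2.14) = 6960.51401…

6960.514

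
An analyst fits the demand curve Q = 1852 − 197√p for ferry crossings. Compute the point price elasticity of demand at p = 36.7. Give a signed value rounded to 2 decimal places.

-0.91

dQ/dp = −197/(2√p) = -16.2594. At p = 36.7, Q = 658.564.
Ed = (dQ/dp)·(p/Q) = (-16.2594) × (36.7/658.564) = -0.9060…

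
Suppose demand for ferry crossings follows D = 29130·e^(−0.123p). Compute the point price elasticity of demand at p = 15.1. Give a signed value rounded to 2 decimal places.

dD/dp = −0.123·D = -559.282. At p = 15.1, D = 4547.
Ed = (dD/dp)·(p/D) = (-559.282) × (15.1/4547) = -1.8573

-1.86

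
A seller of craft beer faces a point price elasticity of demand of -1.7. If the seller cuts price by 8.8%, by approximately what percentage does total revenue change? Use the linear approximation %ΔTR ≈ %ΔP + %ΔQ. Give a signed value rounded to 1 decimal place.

+6.2%

%ΔQ ≈ Ed × %ΔP = (-1.7) × (-8.8%) = +14.9600%
%ΔTR ≈ %ΔP + %ΔQ = (-8.8%) + (+14.9600%) = +6.1600%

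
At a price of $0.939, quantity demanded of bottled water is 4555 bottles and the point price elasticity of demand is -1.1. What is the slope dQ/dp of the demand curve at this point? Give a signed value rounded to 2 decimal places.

-5336.00

Ed = (dQ/dp)·(p/Q) ⇒ dQ/dp = Ed·Q/p = (-1.1)·4555/0.939 = -5335.9957…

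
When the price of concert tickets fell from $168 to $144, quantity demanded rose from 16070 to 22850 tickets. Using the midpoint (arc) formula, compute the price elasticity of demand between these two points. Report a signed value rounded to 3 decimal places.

%ΔQ = (22850 − 16070) / [(16070 + 22850)/2] = 6780/19460 = 0.348406…
%ΔP = (144 − 168) / [(168 + 144)/2] = -24/156 = -0.153846…
Arc Ed = %ΔQ / %ΔP = (6780/19460) / (-24/156) = -2.26464…

-2.265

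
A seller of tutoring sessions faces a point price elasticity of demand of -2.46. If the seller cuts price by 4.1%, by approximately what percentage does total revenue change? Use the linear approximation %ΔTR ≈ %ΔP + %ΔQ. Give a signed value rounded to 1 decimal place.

+6.0%

%ΔQ ≈ Ed × %ΔP = (-2.46) × (-4.1%) = +10.0860%
%ΔTR ≈ %ΔP + %ΔQ = (-4.1%) + (+10.0860%) = +5.9860%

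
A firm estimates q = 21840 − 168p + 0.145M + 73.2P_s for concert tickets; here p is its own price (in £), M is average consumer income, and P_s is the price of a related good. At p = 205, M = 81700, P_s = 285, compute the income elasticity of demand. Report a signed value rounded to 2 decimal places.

At the given values, q = 21840 − 168(205) + 0.145(81700) + 73.2(285) = 20108.5.
∂q/∂M = 0.145.
E = (0.145) × (81700/20108.5) = 0.5891…

0.59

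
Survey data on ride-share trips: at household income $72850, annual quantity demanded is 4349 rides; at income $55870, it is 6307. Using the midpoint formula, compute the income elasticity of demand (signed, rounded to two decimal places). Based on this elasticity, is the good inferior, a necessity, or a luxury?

-1.39; inferior

%ΔQ = (6307 − 4349)/[( 4349 + 6307)/2] = 1958/5328 = 0.367492…
%ΔIncome = (55870 − 72850)/[( 72850 + 55870)/2] = -16980/64360 = -0.263828…
E_income = (1958/5328) / (-16980/64360) = -1.3929…
E_income < 0 ⇒ inferior good.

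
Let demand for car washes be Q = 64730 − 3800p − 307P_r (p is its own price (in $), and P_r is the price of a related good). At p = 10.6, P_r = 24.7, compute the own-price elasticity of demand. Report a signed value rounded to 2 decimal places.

-2.39

At the given values, Q = 64730 − 3800(10.6) − 307(24.7) = 16867.1.
∂Q/∂p = −3800.
E = (-3800) × (10.6/16867.1) = -2.3880…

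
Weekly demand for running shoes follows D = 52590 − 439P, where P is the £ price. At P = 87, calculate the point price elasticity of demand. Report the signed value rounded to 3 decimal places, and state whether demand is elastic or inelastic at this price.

-2.653; elastic

dD/dP = −439. At P = 87, D = 52590 − 439(87) = 14397.
Ed = (dD/dP)·(P/D) = −439 × (87/14397) = -2.65284…
|Ed| = 2.653 > 1, so demand is elastic.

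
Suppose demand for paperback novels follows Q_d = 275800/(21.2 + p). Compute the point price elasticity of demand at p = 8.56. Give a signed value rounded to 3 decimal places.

-0.288

dQ_d/dp = −275800/(21.2 + p)² = -311.407. At p = 8.56, Q_d = 9267.47.
Ed = (dQ_d/dp)·(p/Q_d) = (-311.407) × (8.56/9267.47) = -0.28763…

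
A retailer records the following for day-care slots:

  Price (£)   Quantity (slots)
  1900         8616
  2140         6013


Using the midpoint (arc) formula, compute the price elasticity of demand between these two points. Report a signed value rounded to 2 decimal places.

-3.00

%ΔQ = (6013 − 8616) / [(8616 + 6013)/2] = -2603/7314.5 = -0.355868…
%ΔP = (2140 − 1900) / [(1900 + 2140)/2] = 240/2020 = 0.118811…
Arc Ed = %ΔQ / %ΔP = (-2603/7314.5) / (240/2020) = -2.9952…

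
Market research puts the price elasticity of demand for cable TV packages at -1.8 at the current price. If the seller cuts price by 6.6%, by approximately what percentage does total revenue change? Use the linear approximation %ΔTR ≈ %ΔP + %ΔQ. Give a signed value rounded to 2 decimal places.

%ΔQ ≈ Ed × %ΔP = (-1.8) × (-6.6%) = +11.8800%
%ΔTR ≈ %ΔP + %ΔQ = (-6.6%) + (+11.8800%) = +5.2800%

+5.28%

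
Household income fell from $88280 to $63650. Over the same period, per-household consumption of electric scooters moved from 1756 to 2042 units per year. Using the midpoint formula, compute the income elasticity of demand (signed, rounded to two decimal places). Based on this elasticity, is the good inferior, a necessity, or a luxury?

-0.46; inferior

%ΔQ = (2042 − 1756)/[( 1756 + 2042)/2] = 286/1899 = 0.150605…
%ΔIncome = (63650 − 88280)/[( 88280 + 63650)/2] = -24630/75965 = -0.324228…
E_income = (286/1899) / (-24630/75965) = -0.4645…
E_income < 0 ⇒ inferior good.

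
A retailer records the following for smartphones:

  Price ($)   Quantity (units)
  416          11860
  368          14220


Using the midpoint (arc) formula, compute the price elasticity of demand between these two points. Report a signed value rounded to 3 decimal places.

%ΔQ = (14220 − 11860) / [(11860 + 14220)/2] = 2360/13040 = 0.180981…
%ΔP = (368 − 416) / [(416 + 368)/2] = -48/392 = -0.122448…
Arc Ed = %ΔQ / %ΔP = (2360/13040) / (-48/392) = -1.47801…

-1.478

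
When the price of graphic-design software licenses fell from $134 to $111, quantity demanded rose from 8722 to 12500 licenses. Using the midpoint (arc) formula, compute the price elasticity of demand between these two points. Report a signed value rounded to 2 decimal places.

-1.90

%ΔQ = (12500 − 8722) / [(8722 + 12500)/2] = 3778/10611 = 0.356045…
%ΔP = (111 − 134) / [(134 + 111)/2] = -23/122.5 = -0.187755…
Arc Ed = %ΔQ / %ΔP = (3778/10611) / (-23/122.5) = -1.8963…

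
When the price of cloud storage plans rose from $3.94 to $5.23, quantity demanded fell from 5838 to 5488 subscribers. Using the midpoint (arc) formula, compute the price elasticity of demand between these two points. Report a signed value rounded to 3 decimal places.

%ΔQ = (5488 − 5838) / [(5838 + 5488)/2] = -350/5663 = -0.061804…
%ΔP = (5.23 − 3.94) / [(3.94 + 5.23)/2] = 1.29/4.585 = 0.281352…
Arc Ed = %ΔQ / %ΔP = (-350/5663) / (1.29/4.585) = -0.21967…

-0.220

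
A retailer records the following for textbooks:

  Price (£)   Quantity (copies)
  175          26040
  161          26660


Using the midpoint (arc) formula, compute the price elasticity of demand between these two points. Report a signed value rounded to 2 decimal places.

%ΔQ = (26660 − 26040) / [(26040 + 26660)/2] = 620/26350 = 0.023529…
%ΔP = (161 − 175) / [(175 + 161)/2] = -14/168 = -0.083333…
Arc Ed = %ΔQ / %ΔP = (620/26350) / (-14/168) = -0.2823…

-0.28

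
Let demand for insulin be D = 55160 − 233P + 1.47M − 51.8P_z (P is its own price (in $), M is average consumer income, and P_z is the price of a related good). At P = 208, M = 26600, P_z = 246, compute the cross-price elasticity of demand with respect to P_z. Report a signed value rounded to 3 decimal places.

At the given values, D = 55160 − 233(208) + 1.47(26600) − 51.8(246) = 33055.2.
∂D/∂P_z = -51.8.
E = (-51.8) × (246/33055.2) = -0.38550…

-0.386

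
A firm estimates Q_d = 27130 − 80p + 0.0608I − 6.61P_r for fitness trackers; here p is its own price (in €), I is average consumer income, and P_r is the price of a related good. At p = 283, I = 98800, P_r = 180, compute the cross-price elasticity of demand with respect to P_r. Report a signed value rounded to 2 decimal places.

-0.13

At the given values, Q_d = 27130 − 80(283) + 0.0608(98800) − 6.61(180) = 9307.24.
∂Q_d/∂P_r = -6.61.
E = (-6.61) × (180/9307.24) = -0.1278…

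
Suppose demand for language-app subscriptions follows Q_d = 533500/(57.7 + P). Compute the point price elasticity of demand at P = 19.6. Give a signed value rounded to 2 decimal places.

-0.25

dQ_d/dP = −533500/(57.7 + P)² = -89.2844. At P = 19.6, Q_d = 6901.68.
Ed = (dQ_d/dP)·(P/Q_d) = (-89.2844) × (19.6/6901.68) = -0.2535…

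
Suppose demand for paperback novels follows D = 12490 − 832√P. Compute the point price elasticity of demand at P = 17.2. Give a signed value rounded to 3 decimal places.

dD/dP = −832/(2√P) = -100.307. At P = 17.2, D = 9039.46.
Ed = (dD/dP)·(P/D) = (-100.307) × (17.2/9039.46) = -0.19086…

-0.191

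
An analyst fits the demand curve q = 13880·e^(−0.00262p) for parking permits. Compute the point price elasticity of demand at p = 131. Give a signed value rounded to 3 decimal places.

-0.343

dq/dp = −0.00262·q = -25.8007. At p = 131, q = 9847.61.
Ed = (dq/dp)·(p/q) = (-25.8007) × (131/9847.61) = -0.34322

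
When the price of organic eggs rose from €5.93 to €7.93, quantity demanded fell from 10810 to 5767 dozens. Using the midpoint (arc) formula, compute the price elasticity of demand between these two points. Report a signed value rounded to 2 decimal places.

-2.11

%ΔQ = (5767 − 10810) / [(10810 + 5767)/2] = -5043/8288.5 = -0.608433…
%ΔP = (7.93 − 5.93) / [(5.93 + 7.93)/2] = 2/6.93 = 0.288600…
Arc Ed = %ΔQ / %ΔP = (-5043/8288.5) / (2/6.93) = -2.1082…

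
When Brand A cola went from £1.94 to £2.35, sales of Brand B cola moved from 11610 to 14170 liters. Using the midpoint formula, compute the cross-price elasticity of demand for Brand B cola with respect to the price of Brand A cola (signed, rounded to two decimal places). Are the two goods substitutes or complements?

1.04; substitutes

%ΔQ_{Brand B cola} = (14170 − 11610)/avg = 2560/12890 = 0.198603…
%ΔP_{Brand A cola} = (2.35 − 1.94)/avg = 0.41/2.145 = 0.191142…
E_cross = (2560/12890) / (0.41/2.145) = 1.0390…
E_cross > 0 ⇒ the goods are substitutes.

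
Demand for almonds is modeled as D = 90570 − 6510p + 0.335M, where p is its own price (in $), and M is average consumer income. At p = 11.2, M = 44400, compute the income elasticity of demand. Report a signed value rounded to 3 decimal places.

At the given values, D = 90570 − 6510(11.2) + 0.335(44400) = 32532.
∂D/∂M = 0.335.
E = (0.335) × (44400/32532) = 0.45721…

0.457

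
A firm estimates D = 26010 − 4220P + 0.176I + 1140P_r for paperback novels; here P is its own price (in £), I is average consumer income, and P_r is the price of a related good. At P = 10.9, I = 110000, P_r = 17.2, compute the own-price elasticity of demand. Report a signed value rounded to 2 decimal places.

At the given values, D = 26010 − 4220(10.9) + 0.176(110000) + 1140(17.2) = 18980.
∂D/∂P = −4220.
E = (-4220) × (10.9/18980) = -2.4234…

-2.42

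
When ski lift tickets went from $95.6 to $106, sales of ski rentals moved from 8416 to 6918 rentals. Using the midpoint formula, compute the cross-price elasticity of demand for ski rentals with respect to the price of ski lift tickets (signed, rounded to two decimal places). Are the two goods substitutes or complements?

%ΔQ_{ski rentals} = (6918 − 8416)/avg = -1498/7667 = -0.195382…
%ΔP_{ski lift tickets} = (106 − 95.6)/avg = 10.4/100.8 = 0.103174…
E_cross = (-1498/7667) / (10.4/100.8) = -1.8937…
E_cross < 0 ⇒ the goods are complements.

-1.89; complements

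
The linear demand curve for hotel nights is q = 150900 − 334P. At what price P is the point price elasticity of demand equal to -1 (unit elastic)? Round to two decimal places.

Ed = −334P/(150900 − 334P). Set this equal to -1:
334P = 1·(150900 − 334P) ⇒ 334P(1 + 1) = 1·150900
P = 1·150900 / (334·2) = 225.8982…

225.90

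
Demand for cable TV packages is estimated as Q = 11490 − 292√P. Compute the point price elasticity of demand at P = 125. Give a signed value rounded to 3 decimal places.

-0.198

dQ/dP = −292/(2√P) = -13.0586. At P = 125, Q = 8225.34.
Ed = (dQ/dP)·(P/Q) = (-13.0586) × (125/8225.34) = -0.19845…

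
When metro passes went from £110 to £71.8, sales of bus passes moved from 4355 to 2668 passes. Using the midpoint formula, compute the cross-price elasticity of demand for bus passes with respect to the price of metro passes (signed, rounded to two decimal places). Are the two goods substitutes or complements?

1.14; substitutes

%ΔQ_{bus passes} = (2668 − 4355)/avg = -1687/3511.5 = -0.480421…
%ΔP_{metro passes} = (71.8 − 110)/avg = -38.2/90.9 = -0.420242…
E_cross = (-1687/3511.5) / (-38.2/90.9) = 1.1432…
E_cross > 0 ⇒ the goods are substitutes.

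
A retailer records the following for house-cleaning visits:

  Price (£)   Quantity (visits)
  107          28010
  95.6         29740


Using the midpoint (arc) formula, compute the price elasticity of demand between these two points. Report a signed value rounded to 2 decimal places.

%ΔQ = (29740 − 28010) / [(28010 + 29740)/2] = 1730/28875 = 0.059913…
%ΔP = (95.6 − 107) / [(107 + 95.6)/2] = -11.4/101.3 = -0.112537…
Arc Ed = %ΔQ / %ΔP = (1730/28875) / (-11.4/101.3) = -0.5323…

-0.53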